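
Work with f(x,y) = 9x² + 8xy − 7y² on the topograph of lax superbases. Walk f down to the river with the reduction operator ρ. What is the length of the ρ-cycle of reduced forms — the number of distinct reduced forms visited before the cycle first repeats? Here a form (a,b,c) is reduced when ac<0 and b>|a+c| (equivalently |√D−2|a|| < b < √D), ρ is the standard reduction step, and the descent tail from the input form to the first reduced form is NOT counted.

D = 316, ⌊√D⌋ = 17
river: ρ → (-7,6,10)
river: ρ → (10,14,-3)
river: ρ → (-3,16,5)
river: ρ → (5,14,-6)
river: ρ → (-6,10,9)
river: ρ → (9,8,-7)
ρ-cycle length = 6 (tail of 0 descent steps not counted)

6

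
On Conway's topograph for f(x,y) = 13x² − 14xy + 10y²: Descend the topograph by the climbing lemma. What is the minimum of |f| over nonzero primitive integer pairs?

translate: b→12 (≡-14 mod 26), so (13,-14,10)→(13,12,9)
flip: (13,12,9)→(9,-12,13)
translate: b→6 (≡-12 mod 18), so (9,-12,13)→(9,6,10)
reduced (well bottom): (9,6,10) with a≤c, −a<b≤a
well minimum = a = 9

9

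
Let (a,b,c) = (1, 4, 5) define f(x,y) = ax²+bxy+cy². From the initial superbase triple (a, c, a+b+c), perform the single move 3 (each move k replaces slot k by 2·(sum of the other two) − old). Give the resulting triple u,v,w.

start (1,5,10) = (f(1,0),f(0,1),f(1,1))
replace slot 3: 2·(1+5) − 10 = 2 → (1,5,2)

1,5,2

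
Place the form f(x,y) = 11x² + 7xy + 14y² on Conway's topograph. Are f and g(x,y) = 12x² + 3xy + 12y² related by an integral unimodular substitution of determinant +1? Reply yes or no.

D₁ = -567, D₂ = -567
f: reduced (well bottom): (11,7,14) with a≤c, −a<b≤a
g: reduced (well bottom): (12,3,12) with a≤c, −a<b≤a
reduced forms (11, 7, 14) vs (12, 3, 12) ⇒ inequivalent

no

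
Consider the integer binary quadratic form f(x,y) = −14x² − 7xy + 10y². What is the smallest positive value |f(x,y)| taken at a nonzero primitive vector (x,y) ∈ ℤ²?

descent: ρ → (10,7,-14)  [lands on river]
river: ρ → (-14,21,3)
river: ρ → (3,21,-14)
river: ρ → (-14,7,10)
river: ρ → (10,13,-11)
river: ρ → (-11,9,12)
river: ρ → (12,15,-8)
river: ρ → (-8,17,10)
river: ρ → (10,23,-2)
river: ρ → (-2,21,21)
river: ρ → (21,21,-2)
river: ρ → (-2,23,10)
river: ρ → (10,17,-8)
river: ρ → (-8,15,12)
river: ρ → (12,9,-11)
river: ρ → (-11,13,10)
closes: descent 1, river 16
min |a| on river = 2

2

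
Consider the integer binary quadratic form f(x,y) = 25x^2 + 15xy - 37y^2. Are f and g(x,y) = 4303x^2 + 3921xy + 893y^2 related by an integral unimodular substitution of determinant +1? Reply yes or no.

D₁ = 3925, D₂ = 3925
river cycle of f (length 34): (-37, 59, 3), (3, 61, -17), (-17, 41, 33), (33, 25, -25), (-25, 25, 33), (33, 41, -17), (-17, 61, 3), (3, 59, -37), (-37, 15, 25), (25, 35, -27), … (24 more)
river cycle of g (length 34): (33, 19, -27), (-27, 35, 25), (25, 15, -37), (-37, 59, 3), (3, 61, -17), (-17, 41, 33), (33, 25, -25), (-25, 25, 33), (33, 41, -17), (-17, 61, 3), … (24 more)
cycles coincide ⇒ equivalent

yes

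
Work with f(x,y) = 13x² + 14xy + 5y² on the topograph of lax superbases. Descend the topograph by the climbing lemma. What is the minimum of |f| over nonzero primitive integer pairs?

translate: b→-12 (≡14 mod 26), so (13,14,5)→(13,-12,4)
flip: (13,-12,4)→(4,12,13)
translate: b→4 (≡12 mod 8), so (4,12,13)→(4,4,5)
reduced (well bottom): (4,4,5) with a≤c, −a<b≤a
well minimum = a = 4

4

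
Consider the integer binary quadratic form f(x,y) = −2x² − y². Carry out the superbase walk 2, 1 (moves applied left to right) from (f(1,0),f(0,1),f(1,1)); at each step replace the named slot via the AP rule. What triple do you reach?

start (-2,-1,-3) = (f(1,0),f(0,1),f(1,1))
replace slot 2: 2·((-2)+(-3)) − (-1) = -9 → (-2,-9,-3)
replace slot 1: 2·((-9)+(-3)) − (-2) = -22 → (-22,-9,-3)

-22,-9,-3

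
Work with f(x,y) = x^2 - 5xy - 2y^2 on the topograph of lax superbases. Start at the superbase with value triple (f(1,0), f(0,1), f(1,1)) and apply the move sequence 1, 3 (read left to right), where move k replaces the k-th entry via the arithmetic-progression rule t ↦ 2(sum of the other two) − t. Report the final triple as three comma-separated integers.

start (1,-2,-6) = (f(1,0),f(0,1),f(1,1))
replace slot 1: 2·((-2)+(-6)) − 1 = -17 → (-17,-2,-6)
replace slot 3: 2·((-17)+(-2)) − (-6) = -32 → (-17,-2,-32)

-17,-2,-32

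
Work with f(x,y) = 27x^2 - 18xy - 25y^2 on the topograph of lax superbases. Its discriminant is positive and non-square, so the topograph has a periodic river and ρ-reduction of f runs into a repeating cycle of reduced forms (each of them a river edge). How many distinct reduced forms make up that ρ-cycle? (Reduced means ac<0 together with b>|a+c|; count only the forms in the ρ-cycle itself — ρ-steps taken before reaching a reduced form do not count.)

D = 3024, ⌊√D⌋ = 54
descent: ρ → (-25,18,27)  [lands on river]
river: ρ → (27,36,-16)
river: ρ → (-16,28,35)
river: ρ → (35,42,-9)
river: ρ → (-9,48,20)
river: ρ → (20,32,-25)
ρ-cycle length = 6 (tail of 1 descent step not counted)

6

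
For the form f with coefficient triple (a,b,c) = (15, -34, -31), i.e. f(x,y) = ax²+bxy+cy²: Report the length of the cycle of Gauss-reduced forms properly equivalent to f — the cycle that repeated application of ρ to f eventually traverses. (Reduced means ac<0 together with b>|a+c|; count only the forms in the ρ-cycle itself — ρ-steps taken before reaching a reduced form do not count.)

D = 3016, ⌊√D⌋ = 54
descent: ρ → (-31,34,15)  [lands on river]
river: ρ → (15,26,-39)
river: ρ → (-39,52,2)
river: ρ → (2,52,-39)
river: ρ → (-39,26,15)
river: ρ → (15,34,-31)
river: ρ → (-31,28,18)
river: ρ → (18,44,-15)
river: ρ → (-15,46,15)
river: ρ → (15,44,-18)
river: ρ → (-18,28,31)
river: ρ → (31,34,-15)
river: ρ → (-15,26,39)
river: ρ → (39,52,-2)
river: ρ → (-2,52,39)
river: ρ → (39,26,-15)
river: ρ → (-15,34,31)
river: ρ → (31,28,-18)
river: ρ → (-18,44,15)
river: ρ → (15,46,-15)
river: ρ → (-15,44,18)
river: ρ → (18,28,-31)
ρ-cycle length = 22 (tail of 1 descent step not counted)

22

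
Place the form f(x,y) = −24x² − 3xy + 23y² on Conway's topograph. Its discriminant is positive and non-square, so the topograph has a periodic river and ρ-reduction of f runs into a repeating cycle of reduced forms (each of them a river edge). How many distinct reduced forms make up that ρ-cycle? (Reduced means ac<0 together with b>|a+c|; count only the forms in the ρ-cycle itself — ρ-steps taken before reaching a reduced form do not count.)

D = 2217, ⌊√D⌋ = 47
descent: ρ → (23,3,-24)  [lands on river]
river: ρ → (-24,45,2)
river: ρ → (2,47,-1)
river: ρ → (-1,47,2)
river: ρ → (2,45,-24)
river: ρ → (-24,3,23)
river: ρ → (23,43,-4)
river: ρ → (-4,45,12)
river: ρ → (12,27,-31)
river: ρ → (-31,35,8)
river: ρ → (8,45,-6)
river: ρ → (-6,39,29)
river: ρ → (29,19,-16)
river: ρ → (-16,45,3)
river: ρ → (3,45,-16)
river: ρ → (-16,19,29)
river: ρ → (29,39,-6)
river: ρ → (-6,45,8)
river: ρ → (8,35,-31)
river: ρ → (-31,27,12)
river: ρ → (12,45,-4)
river: ρ → (-4,43,23)
ρ-cycle length = 22 (tail of 1 descent step not counted)

22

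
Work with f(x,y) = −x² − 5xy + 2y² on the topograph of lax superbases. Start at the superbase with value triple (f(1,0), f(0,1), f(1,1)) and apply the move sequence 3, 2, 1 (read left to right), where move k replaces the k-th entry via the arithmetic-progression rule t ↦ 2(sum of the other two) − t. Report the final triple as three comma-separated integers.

start (-1,2,-4) = (f(1,0),f(0,1),f(1,1))
replace slot 3: 2·((-1)+2) − (-4) = 6 → (-1,2,6)
replace slot 2: 2·((-1)+6) − 2 = 8 → (-1,8,6)
replace slot 1: 2·(8+6) − (-1) = 29 → (29,8,6)

29,8,6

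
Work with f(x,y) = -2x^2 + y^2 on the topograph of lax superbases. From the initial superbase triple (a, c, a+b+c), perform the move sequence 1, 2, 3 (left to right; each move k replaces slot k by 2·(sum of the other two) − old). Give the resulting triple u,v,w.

start (-2,1,-1) = (f(1,0),f(0,1),f(1,1))
replace slot 1: 2·(1+(-1)) − (-2) = 2 → (2,1,-1)
replace slot 2: 2·(2+(-1)) − 1 = 1 → (2,1,-1)
replace slot 3: 2·(2+1) − (-1) = 7 → (2,1,7)

2,1,7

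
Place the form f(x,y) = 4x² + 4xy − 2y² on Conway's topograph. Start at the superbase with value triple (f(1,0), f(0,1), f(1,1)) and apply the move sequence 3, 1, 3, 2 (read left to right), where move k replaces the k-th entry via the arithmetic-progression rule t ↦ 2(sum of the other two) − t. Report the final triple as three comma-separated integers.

start (4,-2,6) = (f(1,0),f(0,1),f(1,1))
replace slot 3: 2·(4+(-2)) − 6 = -2 → (4,-2,-2)
replace slot 1: 2·((-2)+(-2)) − 4 = -12 → (-12,-2,-2)
replace slot 3: 2·((-12)+(-2)) − (-2) = -26 → (-12,-2,-26)
replace slot 2: 2·((-12)+(-26)) − (-2) = -74 → (-12,-74,-26)

-12,-74,-26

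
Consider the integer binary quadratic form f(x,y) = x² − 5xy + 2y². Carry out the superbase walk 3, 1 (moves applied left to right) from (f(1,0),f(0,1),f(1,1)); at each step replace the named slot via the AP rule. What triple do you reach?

start (1,2,-2) = (f(1,0),f(0,1),f(1,1))
replace slot 3: 2·(1+2) − (-2) = 8 → (1,2,8)
replace slot 1: 2·(2+8) − 1 = 19 → (19,2,8)

19,2,8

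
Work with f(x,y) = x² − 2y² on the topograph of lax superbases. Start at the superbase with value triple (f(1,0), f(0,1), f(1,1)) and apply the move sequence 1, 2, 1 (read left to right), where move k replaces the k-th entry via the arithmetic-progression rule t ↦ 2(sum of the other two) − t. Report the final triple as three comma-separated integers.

start (1,-2,-1) = (f(1,0),f(0,1),f(1,1))
replace slot 1: 2·((-2)+(-1)) − 1 = -7 → (-7,-2,-1)
replace slot 2: 2·((-7)+(-1)) − (-2) = -14 → (-7,-14,-1)
replace slot 1: 2·((-14)+(-1)) − (-7) = -23 → (-23,-14,-1)

-23,-14,-1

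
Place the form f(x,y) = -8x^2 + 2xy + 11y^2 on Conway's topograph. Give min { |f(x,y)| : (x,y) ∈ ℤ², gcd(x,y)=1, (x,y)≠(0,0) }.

descent: ρ → (11,-2,-8)
descent: ρ → (-8,18,1)  [lands on river]
river: ρ → (1,18,-8)
river: ρ → (-8,14,5)
river: ρ → (5,16,-5)
river: ρ → (-5,14,8)
river: ρ → (8,18,-1)
river: ρ → (-1,18,8)
river: ρ → (8,14,-5)
river: ρ → (-5,16,5)
river: ρ → (5,14,-8)
closes: descent 2, river 10
min |a| on river = 1

1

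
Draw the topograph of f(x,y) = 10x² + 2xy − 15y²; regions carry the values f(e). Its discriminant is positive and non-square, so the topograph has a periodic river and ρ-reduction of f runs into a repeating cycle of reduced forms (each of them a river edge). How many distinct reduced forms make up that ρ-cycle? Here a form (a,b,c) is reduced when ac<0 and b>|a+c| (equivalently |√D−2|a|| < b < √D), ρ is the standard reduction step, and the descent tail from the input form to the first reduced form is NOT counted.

D = 604, ⌊√D⌋ = 24
descent: ρ → (-15,-2,10)
descent: ρ → (10,22,-3)  [lands on river]
river: ρ → (-3,20,17)
river: ρ → (17,14,-6)
river: ρ → (-6,22,5)
river: ρ → (5,18,-14)
river: ρ → (-14,10,9)
river: ρ → (9,8,-15)
river: ρ → (-15,22,2)
river: ρ → (2,22,-15)
river: ρ → (-15,8,9)
river: ρ → (9,10,-14)
river: ρ → (-14,18,5)
river: ρ → (5,22,-6)
river: ρ → (-6,14,17)
river: ρ → (17,20,-3)
river: ρ → (-3,22,10)
river: ρ → (10,18,-7)
river: ρ → (-7,24,1)
river: ρ → (1,24,-7)
river: ρ → (-7,18,10)
ρ-cycle length = 20 (tail of 2 descent steps not counted)

20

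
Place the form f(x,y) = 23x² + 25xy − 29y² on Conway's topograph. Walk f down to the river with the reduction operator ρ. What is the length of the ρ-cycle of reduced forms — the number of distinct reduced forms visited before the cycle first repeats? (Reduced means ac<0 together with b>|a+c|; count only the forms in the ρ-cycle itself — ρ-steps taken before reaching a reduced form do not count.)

D = 3293, ⌊√D⌋ = 57
river: ρ → (-29,33,19)
river: ρ → (19,43,-19)
river: ρ → (-19,33,29)
river: ρ → (29,25,-23)
river: ρ → (-23,21,31)
river: ρ → (31,41,-13)
river: ρ → (-13,37,37)
river: ρ → (37,37,-13)
river: ρ → (-13,41,31)
river: ρ → (31,21,-23)
river: ρ → (-23,25,29)
river: ρ → (29,33,-19)
river: ρ → (-19,43,19)
river: ρ → (19,33,-29)
river: ρ → (-29,25,23)
river: ρ → (23,21,-31)
river: ρ → (-31,41,13)
river: ρ → (13,37,-37)
river: ρ → (-37,37,13)
river: ρ → (13,41,-31)
river: ρ → (-31,21,23)
river: ρ → (23,25,-29)
ρ-cycle length = 22 (tail of 0 descent steps not counted)

22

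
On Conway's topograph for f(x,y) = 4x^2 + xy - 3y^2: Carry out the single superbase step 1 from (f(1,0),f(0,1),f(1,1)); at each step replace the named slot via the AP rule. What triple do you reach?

start (4,-3,2) = (f(1,0),f(0,1),f(1,1))
replace slot 1: 2·((-3)+2) − 4 = -6 → (-6,-3,2)

-6,-3,2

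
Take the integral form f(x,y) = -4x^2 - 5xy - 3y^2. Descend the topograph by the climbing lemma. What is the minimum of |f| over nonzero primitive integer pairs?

translate: b→-3 (≡5 mod 8), so (4,5,3)→(4,-3,2)
flip: (4,-3,2)→(2,3,4)
translate: b→-1 (≡3 mod 4), so (2,3,4)→(2,-1,3)
reduced (well bottom): (2,-1,3) with a≤c, −a<b≤a
well minimum |f| = |-2| = 2 (negative-definite)

2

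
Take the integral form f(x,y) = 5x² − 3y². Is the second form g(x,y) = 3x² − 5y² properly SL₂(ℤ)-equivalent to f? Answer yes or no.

D₁ = 60, D₂ = 60
river cycle of f (length 2): (-3, 6, 2), (2, 6, -3)
river cycle of g (length 2): (3, 6, -2), (-2, 6, 3)
cycles differ ⇒ inequivalent

no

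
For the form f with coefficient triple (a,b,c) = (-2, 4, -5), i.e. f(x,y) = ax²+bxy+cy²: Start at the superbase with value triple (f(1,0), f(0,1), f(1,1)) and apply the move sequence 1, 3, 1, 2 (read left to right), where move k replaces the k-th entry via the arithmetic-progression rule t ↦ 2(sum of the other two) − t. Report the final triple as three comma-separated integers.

start (-2,-5,-3) = (f(1,0),f(0,1),f(1,1))
replace slot 1: 2·((-5)+(-3)) − (-2) = -14 → (-14,-5,-3)
replace slot 3: 2·((-14)+(-5)) − (-3) = -35 → (-14,-5,-35)
replace slot 1: 2·((-5)+(-35)) − (-14) = -66 → (-66,-5,-35)
replace slot 2: 2·((-66)+(-35)) − (-5) = -197 → (-66,-197,-35)

-66,-197,-35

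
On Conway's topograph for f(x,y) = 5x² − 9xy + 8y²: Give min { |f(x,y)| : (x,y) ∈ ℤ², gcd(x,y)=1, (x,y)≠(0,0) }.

translate: b→1 (≡-9 mod 10), so (5,-9,8)→(5,1,4)
flip: (5,1,4)→(4,-1,5)
reduced (well bottom): (4,-1,5) with a≤c, −a<b≤a
well minimum = a = 4

4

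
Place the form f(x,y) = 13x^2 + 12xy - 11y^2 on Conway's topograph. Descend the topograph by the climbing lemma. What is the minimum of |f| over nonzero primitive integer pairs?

river: ρ → (-11,10,14)
river: ρ → (14,18,-7)
river: ρ → (-7,24,5)
river: ρ → (5,26,-2)
river: ρ → (-2,26,5)
river: ρ → (5,24,-7)
river: ρ → (-7,18,14)
river: ρ → (14,10,-11)
river: ρ → (-11,12,13)
river: ρ → (13,14,-10)
river: ρ → (-10,26,1)
river: ρ → (1,26,-10)
river: ρ → (-10,14,13)
river: ρ → (13,12,-11)
closes: descent 0, river 14
min |a| on river = 1

1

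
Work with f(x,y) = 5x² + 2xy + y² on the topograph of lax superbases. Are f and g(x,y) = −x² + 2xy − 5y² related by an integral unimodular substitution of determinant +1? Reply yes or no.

D₁ = -16, D₂ = -16
f: flip: (5,2,1)→(1,-2,5)
f: translate: b→0 (≡-2 mod 2), so (1,-2,5)→(1,0,4)
f: reduced (well bottom): (1,0,4) with a≤c, −a<b≤a
g is negative-definite; reduce −g:
−g: translate: b→0 (≡-2 mod 2), so (1,-2,5)→(1,0,4)
−g: reduced (well bottom): (1,0,4) with a≤c, −a<b≤a
flip sign back: reduced form of g is (-1,0,-4)
reduced forms (1, 0, 4) vs (-1, 0, -4) ⇒ inequivalent

no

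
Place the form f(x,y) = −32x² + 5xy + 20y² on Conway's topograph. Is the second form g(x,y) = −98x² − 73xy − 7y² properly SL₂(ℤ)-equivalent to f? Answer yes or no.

D₁ = 2585, D₂ = 2585
river cycle of f (length 20): (20, 35, -17), (-17, 33, 22), (22, 11, -28), (-28, 45, 5), (5, 45, -28), (-28, 11, 22), (22, 33, -17), (-17, 35, 20), (20, 45, -7), (-7, 39, 38), … (10 more)
river cycle of g (length 20): (-7, 45, 20), (20, 35, -17), (-17, 33, 22), (22, 11, -28), (-28, 45, 5), (5, 45, -28), (-28, 11, 22), (22, 33, -17), (-17, 35, 20), (20, 45, -7), … (10 more)
cycles coincide ⇒ equivalent

yes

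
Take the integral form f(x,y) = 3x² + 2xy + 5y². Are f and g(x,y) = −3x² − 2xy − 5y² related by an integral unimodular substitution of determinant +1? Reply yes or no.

D₁ = -56, D₂ = -56
f: reduced (well bottom): (3,2,5) with a≤c, −a<b≤a
g is negative-definite; reduce −g:
−g: reduced (well bottom): (3,2,5) with a≤c, −a<b≤a
flip sign back: reduced form of g is (-3,-2,-5)
reduced forms (3, 2, 5) vs (-3, -2, -5) ⇒ inequivalent

no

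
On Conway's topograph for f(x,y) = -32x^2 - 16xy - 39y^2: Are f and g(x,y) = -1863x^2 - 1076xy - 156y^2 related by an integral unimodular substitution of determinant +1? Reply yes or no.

D₁ = -4736, D₂ = -4736
f is negative-definite; reduce −f:
−f: reduced (well bottom): (32,16,39) with a≤c, −a<b≤a
flip sign back: reduced form of f is (-32,-16,-39)
g is negative-definite; reduce −g:
−g: flip: (1863,1076,156)→(156,-1076,1863)
−g: translate: b→-140 (≡-1076 mod 312), so (156,-1076,1863)→(156,-140,39)
−g: flip: (156,-140,39)→(39,140,156)
−g: translate: b→-16 (≡140 mod 78), so (39,140,156)→(39,-16,32)
−g: flip: (39,-16,32)→(32,16,39)
−g: reduced (well bottom): (32,16,39) with a≤c, −a<b≤a
flip sign back: reduced form of g is (-32,-16,-39)
reduced forms (-32, -16, -39) vs (-32, -16, -39) ⇒ equivalent

yes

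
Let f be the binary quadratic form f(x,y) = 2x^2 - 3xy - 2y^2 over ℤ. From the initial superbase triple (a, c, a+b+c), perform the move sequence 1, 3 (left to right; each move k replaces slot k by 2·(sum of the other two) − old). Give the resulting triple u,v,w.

start (2,-2,-3) = (f(1,0),f(0,1),f(1,1))
replace slot 1: 2·((-2)+(-3)) − 2 = -12 → (-12,-2,-3)
replace slot 3: 2·((-12)+(-2)) − (-3) = -25 → (-12,-2,-25)

-12,-2,-25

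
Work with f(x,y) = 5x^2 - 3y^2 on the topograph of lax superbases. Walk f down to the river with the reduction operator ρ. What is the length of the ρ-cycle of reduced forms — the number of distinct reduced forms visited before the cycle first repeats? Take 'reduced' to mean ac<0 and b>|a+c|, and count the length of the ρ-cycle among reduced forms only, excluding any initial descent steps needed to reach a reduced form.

D = 60, ⌊√D⌋ = 7
descent: ρ → (-3,6,2)  [lands on river]
river: ρ → (2,6,-3)
ρ-cycle length = 2 (tail of 1 descent step not counted)

2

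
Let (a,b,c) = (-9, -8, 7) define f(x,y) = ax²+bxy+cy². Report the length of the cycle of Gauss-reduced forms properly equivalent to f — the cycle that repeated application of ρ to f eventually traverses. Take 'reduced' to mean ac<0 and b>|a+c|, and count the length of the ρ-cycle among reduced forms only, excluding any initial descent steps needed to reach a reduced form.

D = 316, ⌊√D⌋ = 17
descent: ρ → (7,8,-9)  [lands on river]
river: ρ → (-9,10,6)
river: ρ → (6,14,-5)
river: ρ → (-5,16,3)
river: ρ → (3,14,-10)
river: ρ → (-10,6,7)
ρ-cycle length = 6 (tail of 1 descent step not counted)

6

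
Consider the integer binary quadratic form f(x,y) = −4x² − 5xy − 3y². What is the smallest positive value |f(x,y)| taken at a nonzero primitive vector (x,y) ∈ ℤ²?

translate: b→-3 (≡5 mod 8), so (4,5,3)→(4,-3,2)
flip: (4,-3,2)→(2,3,4)
translate: b→-1 (≡3 mod 4), so (2,3,4)→(2,-1,3)
reduced (well bottom): (2,-1,3) with a≤c, −a<b≤a
well minimum |f| = |-2| = 2 (negative-definite)

2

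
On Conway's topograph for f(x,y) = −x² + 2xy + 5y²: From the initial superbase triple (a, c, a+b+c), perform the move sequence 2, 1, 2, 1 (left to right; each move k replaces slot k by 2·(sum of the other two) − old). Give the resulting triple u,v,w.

start (-1,5,6) = (f(1,0),f(0,1),f(1,1))
replace slot 2: 2·((-1)+6) − 5 = 5 → (-1,5,6)
replace slot 1: 2·(5+6) − (-1) = 23 → (23,5,6)
replace slot 2: 2·(23+6) − 5 = 53 → (23,53,6)
replace slot 1: 2·(53+6) − 23 = 95 → (95,53,6)

95,53,6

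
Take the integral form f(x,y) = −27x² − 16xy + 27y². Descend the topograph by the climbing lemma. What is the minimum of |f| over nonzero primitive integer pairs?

descent: ρ → (27,16,-27)  [lands on river]
river: ρ → (-27,38,16)
river: ρ → (16,26,-39)
river: ρ → (-39,52,3)
river: ρ → (3,56,-3)
river: ρ → (-3,52,39)
river: ρ → (39,26,-16)
river: ρ → (-16,38,27)
closes: descent 1, river 8
min |a| on river = 3

3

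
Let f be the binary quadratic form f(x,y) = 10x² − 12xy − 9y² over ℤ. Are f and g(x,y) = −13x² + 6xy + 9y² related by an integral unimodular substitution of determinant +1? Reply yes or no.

D₁ = 504, D₂ = 504
river cycle of f (length 10): (-9, 12, 10), (10, 8, -11), (-11, 14, 7), (7, 14, -11), (-11, 8, 10), (10, 12, -9), (-9, 6, 13), (13, 20, -2), (-2, 20, 13), (13, 6, -9)
river cycle of g (length 10): (9, 12, -10), (-10, 8, 11), (11, 14, -7), (-7, 14, 11), (11, 8, -10), (-10, 12, 9), (9, 6, -13), (-13, 20, 2), (2, 20, -13), (-13, 6, 9)
cycles differ ⇒ inequivalent

no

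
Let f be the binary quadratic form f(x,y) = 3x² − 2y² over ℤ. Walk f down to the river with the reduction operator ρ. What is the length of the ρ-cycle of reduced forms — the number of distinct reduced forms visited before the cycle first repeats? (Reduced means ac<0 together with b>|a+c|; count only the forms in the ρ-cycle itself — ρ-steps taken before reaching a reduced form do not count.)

D = 24, ⌊√D⌋ = 4
descent: ρ → (-2,4,1)  [lands on river]
river: ρ → (1,4,-2)
ρ-cycle length = 2 (tail of 1 descent step not counted)

2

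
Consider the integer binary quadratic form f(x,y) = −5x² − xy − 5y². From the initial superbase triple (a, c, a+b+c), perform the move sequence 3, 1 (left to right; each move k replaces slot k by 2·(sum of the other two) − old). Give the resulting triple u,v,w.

start (-5,-5,-11) = (f(1,0),f(0,1),f(1,1))
replace slot 3: 2·((-5)+(-5)) − (-11) = -9 → (-5,-5,-9)
replace slot 1: 2·((-5)+(-9)) − (-5) = -23 → (-23,-5,-9)

-23,-5,-9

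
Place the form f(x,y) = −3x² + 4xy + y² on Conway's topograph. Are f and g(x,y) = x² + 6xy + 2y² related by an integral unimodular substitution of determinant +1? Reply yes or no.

D₁ = 28, D₂ = 28
river cycle of f (length 4): (1, 4, -3), (-3, 2, 2), (2, 2, -3), (-3, 4, 1)
river cycle of g (length 4): (2, 2, -3), (-3, 4, 1), (1, 4, -3), (-3, 2, 2)
cycles coincide ⇒ equivalent

yes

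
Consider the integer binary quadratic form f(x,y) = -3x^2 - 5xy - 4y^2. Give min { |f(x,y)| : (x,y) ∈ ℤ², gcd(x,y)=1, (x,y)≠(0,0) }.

translate: b→-1 (≡5 mod 6), so (3,5,4)→(3,-1,2)
flip: (3,-1,2)→(2,1,3)
reduced (well bottom): (2,1,3) with a≤c, −a<b≤a
well minimum |f| = |-2| = 2 (negative-definite)

2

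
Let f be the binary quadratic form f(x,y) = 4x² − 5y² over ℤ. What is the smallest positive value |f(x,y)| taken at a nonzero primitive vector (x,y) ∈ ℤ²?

descent: ρ → (-5,0,4)
descent: ρ → (4,8,-1)  [lands on river]
river: ρ → (-1,8,4)
closes: descent 2, river 2
min |a| on river = 1

1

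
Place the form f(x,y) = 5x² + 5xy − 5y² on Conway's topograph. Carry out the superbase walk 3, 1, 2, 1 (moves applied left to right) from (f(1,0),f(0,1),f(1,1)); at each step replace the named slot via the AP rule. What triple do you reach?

start (5,-5,5) = (f(1,0),f(0,1),f(1,1))
replace slot 3: 2·(5+(-5)) − 5 = -5 → (5,-5,-5)
replace slot 1: 2·((-5)+(-5)) − 5 = -25 → (-25,-5,-5)
replace slot 2: 2·((-25)+(-5)) − (-5) = -55 → (-25,-55,-5)
replace slot 1: 2·((-55)+(-5)) − (-25) = -95 → (-95,-55,-5)

-95,-55,-5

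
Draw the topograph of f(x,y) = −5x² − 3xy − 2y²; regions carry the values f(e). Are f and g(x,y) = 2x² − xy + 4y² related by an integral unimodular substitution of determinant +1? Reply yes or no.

D₁ = -31, D₂ = -31
f is negative-definite; reduce −f:
−f: flip: (5,3,2)→(2,-3,5)
−f: translate: b→1 (≡-3 mod 4), so (2,-3,5)→(2,1,4)
−f: reduced (well bottom): (2,1,4) with a≤c, −a<b≤a
flip sign back: reduced form of f is (-2,-1,-4)
g: reduced (well bottom): (2,-1,4) with a≤c, −a<b≤a
reduced forms (-2, -1, -4) vs (2, -1, 4) ⇒ inequivalent

no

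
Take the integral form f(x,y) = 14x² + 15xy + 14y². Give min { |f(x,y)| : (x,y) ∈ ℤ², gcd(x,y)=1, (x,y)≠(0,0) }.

translate: b→-13 (≡15 mod 28), so (14,15,14)→(14,-13,13)
flip: (14,-13,13)→(13,13,14)
reduced (well bottom): (13,13,14) with a≤c, −a<b≤a
well minimum = a = 13

13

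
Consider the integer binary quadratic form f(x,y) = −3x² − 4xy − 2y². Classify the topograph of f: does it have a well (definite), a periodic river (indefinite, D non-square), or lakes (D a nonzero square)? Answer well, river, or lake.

D = b²−4ac = (-4)² − 4·(-3)·(-2) = -8
D < 0 ⇒ definite ⇒ every region one sign ⇒ single well

well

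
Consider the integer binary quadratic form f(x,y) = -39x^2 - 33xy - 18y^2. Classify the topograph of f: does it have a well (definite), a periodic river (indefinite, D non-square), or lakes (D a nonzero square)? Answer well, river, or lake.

D = b²−4ac = (-33)² − 4·(-39)·(-18) = -1719
D < 0 ⇒ definite ⇒ every region one sign ⇒ single well

well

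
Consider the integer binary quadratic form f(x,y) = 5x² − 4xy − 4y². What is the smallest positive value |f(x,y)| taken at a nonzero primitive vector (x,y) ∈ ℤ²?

descent: ρ → (-4,4,5)  [lands on river]
river: ρ → (5,6,-3)
river: ρ → (-3,6,5)
river: ρ → (5,4,-4)
closes: descent 1, river 4
min |a| on river = 3

3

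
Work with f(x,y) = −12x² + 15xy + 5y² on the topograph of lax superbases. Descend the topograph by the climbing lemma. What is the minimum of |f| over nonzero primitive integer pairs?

river: ρ → (5,15,-12)
river: ρ → (-12,9,8)
river: ρ → (8,7,-13)
river: ρ → (-13,19,2)
river: ρ → (2,21,-3)
river: ρ → (-3,21,2)
river: ρ → (2,19,-13)
river: ρ → (-13,7,8)
river: ρ → (8,9,-12)
river: ρ → (-12,15,5)
closes: descent 0, river 10
min |a| on river = 2

2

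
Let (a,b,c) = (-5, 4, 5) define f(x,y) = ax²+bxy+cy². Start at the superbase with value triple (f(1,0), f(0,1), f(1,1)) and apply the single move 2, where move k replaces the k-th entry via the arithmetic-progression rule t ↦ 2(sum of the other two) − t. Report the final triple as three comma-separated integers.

start (-5,5,4) = (f(1,0),f(0,1),f(1,1))
replace slot 2: 2·((-5)+4) − 5 = -7 → (-5,-7,4)

-5,-7,4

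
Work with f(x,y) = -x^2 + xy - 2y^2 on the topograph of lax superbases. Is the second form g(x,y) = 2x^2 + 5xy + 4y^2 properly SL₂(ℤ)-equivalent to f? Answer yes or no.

D₁ = -7, D₂ = -7
f is negative-definite; reduce −f:
−f: translate: b→1 (≡-1 mod 2), so (1,-1,2)→(1,1,2)
−f: reduced (well bottom): (1,1,2) with a≤c, −a<b≤a
flip sign back: reduced form of f is (-1,-1,-2)
g: translate: b→1 (≡5 mod 4), so (2,5,4)→(2,1,1)
g: flip: (2,1,1)→(1,-1,2)
g: translate: b→1 (≡-1 mod 2), so (1,-1,2)→(1,1,2)
g: reduced (well bottom): (1,1,2) with a≤c, −a<b≤a
reduced forms (-1, -1, -2) vs (1, 1, 2) ⇒ inequivalent

no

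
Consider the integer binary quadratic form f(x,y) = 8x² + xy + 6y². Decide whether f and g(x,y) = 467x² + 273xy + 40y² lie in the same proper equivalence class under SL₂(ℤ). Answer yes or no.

D₁ = -191, D₂ = -191
f: flip: (8,1,6)→(6,-1,8)
f: reduced (well bottom): (6,-1,8) with a≤c, −a<b≤a
g: flip: (467,273,40)→(40,-273,467)
g: translate: b→-33 (≡-273 mod 80), so (40,-273,467)→(40,-33,8)
g: flip: (40,-33,8)→(8,33,40)
g: translate: b→1 (≡33 mod 16), so (8,33,40)→(8,1,6)
g: flip: (8,1,6)→(6,-1,8)
g: reduced (well bottom): (6,-1,8) with a≤c, −a<b≤a
reduced forms (6, -1, 8) vs (6, -1, 8) ⇒ equivalent

yes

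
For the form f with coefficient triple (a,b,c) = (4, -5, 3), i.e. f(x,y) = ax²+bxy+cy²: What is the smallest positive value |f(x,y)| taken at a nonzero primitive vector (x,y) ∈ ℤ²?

translate: b→3 (≡-5 mod 8), so (4,-5,3)→(4,3,2)
flip: (4,3,2)→(2,-3,4)
translate: b→1 (≡-3 mod 4), so (2,-3,4)→(2,1,3)
reduced (well bottom): (2,1,3) with a≤c, −a<b≤a
well minimum = a = 2

2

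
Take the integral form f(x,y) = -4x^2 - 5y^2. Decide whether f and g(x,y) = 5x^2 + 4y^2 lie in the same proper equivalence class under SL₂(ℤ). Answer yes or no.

D₁ = -80, D₂ = -80
f is negative-definite; reduce −f:
−f: reduced (well bottom): (4,0,5) with a≤c, −a<b≤a
flip sign back: reduced form of f is (-4,0,-5)
g: flip: (5,0,4)→(4,0,5)
g: reduced (well bottom): (4,0,5) with a≤c, −a<b≤a
reduced forms (-4, 0, -5) vs (4, 0, 5) ⇒ inequivalent

no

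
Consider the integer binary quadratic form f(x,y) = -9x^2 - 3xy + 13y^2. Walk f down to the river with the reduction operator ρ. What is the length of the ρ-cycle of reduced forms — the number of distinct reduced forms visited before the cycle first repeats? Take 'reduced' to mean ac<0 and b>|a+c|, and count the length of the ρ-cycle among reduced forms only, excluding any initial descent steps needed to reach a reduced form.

D = 477, ⌊√D⌋ = 21
descent: ρ → (13,3,-9)
descent: ρ → (-9,15,7)  [lands on river]
river: ρ → (7,13,-11)
river: ρ → (-11,9,9)
river: ρ → (9,9,-11)
river: ρ → (-11,13,7)
river: ρ → (7,15,-9)
river: ρ → (-9,21,1)
river: ρ → (1,21,-9)
ρ-cycle length = 8 (tail of 2 descent steps not counted)

8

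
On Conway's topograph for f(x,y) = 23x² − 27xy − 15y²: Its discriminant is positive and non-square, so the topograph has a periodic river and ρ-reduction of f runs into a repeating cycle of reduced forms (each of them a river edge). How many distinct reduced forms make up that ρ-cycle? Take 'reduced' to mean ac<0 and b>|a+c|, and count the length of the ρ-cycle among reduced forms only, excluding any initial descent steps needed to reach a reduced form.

D = 2109, ⌊√D⌋ = 45
descent: ρ → (-15,27,23)  [lands on river]
river: ρ → (23,19,-19)
river: ρ → (-19,19,23)
river: ρ → (23,27,-15)
river: ρ → (-15,33,17)
river: ρ → (17,35,-13)
river: ρ → (-13,43,5)
river: ρ → (5,37,-37)
river: ρ → (-37,37,5)
river: ρ → (5,43,-13)
river: ρ → (-13,35,17)
river: ρ → (17,33,-15)
ρ-cycle length = 12 (tail of 1 descent step not counted)

12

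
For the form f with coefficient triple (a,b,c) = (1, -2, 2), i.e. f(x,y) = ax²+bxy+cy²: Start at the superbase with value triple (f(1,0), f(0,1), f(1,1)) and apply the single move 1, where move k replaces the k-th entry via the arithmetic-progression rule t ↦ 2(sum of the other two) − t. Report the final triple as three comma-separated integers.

start (1,2,1) = (f(1,0),f(0,1),f(1,1))
replace slot 1: 2·(2+1) − 1 = 5 → (5,2,1)

5,2,1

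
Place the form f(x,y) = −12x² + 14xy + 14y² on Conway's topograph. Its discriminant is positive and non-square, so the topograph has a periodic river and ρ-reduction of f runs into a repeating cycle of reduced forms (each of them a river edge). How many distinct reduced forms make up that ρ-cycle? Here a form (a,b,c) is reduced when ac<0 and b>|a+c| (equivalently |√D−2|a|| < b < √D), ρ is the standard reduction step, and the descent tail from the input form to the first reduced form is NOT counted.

D = 868, ⌊√D⌋ = 29
river: ρ → (14,14,-12)
river: ρ → (-12,10,16)
river: ρ → (16,22,-6)
river: ρ → (-6,26,8)
river: ρ → (8,22,-12)
river: ρ → (-12,26,4)
river: ρ → (4,22,-24)
river: ρ → (-24,26,2)
river: ρ → (2,26,-24)
river: ρ → (-24,22,4)
river: ρ → (4,26,-12)
river: ρ → (-12,22,8)
river: ρ → (8,26,-6)
river: ρ → (-6,22,16)
river: ρ → (16,10,-12)
river: ρ → (-12,14,14)
ρ-cycle length = 16 (tail of 0 descent steps not counted)

16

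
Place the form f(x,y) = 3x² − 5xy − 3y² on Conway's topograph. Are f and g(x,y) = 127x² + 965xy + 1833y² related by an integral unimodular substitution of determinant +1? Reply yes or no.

D₁ = 61, D₂ = 61
river cycle of f (length 6): (-3, 5, 3), (3, 7, -1), (-1, 7, 3), (3, 5, -3), (-3, 7, 1), (1, 7, -3)
river cycle of g (length 6): (-3, 5, 3), (3, 7, -1), (-1, 7, 3), (3, 5, -3), (-3, 7, 1), (1, 7, -3)
cycles coincide ⇒ equivalent

yes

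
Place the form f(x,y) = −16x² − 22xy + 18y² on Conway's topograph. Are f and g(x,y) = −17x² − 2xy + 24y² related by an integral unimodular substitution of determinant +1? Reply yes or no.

D₁ = 1636, D₂ = 1636
river cycle of f (length 54): (18, 22, -16), (-16, 10, 24), (24, 38, -2), (-2, 38, 24), (24, 10, -16), (-16, 22, 18), (18, 14, -20), (-20, 26, 12), (12, 22, -24), (-24, 26, 10), … (44 more)
river cycle of g (length 42): (-17, 32, 9), (9, 40, -1), (-1, 40, 9), (9, 32, -17), (-17, 36, 5), (5, 34, -24), (-24, 14, 15), (15, 16, -23), (-23, 30, 8), (8, 34, -15), … (32 more)
cycles differ ⇒ inequivalent

no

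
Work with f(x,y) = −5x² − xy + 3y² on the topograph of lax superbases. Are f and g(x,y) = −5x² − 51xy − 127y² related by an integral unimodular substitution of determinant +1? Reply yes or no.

D₁ = 61, D₂ = 61
river cycle of f (length 6): (3, 7, -1), (-1, 7, 3), (3, 5, -3), (-3, 7, 1), (1, 7, -3), (-3, 5, 3)
river cycle of g (length 6): (3, 7, -1), (-1, 7, 3), (3, 5, -3), (-3, 7, 1), (1, 7, -3), (-3, 5, 3)
cycles coincide ⇒ equivalent

yes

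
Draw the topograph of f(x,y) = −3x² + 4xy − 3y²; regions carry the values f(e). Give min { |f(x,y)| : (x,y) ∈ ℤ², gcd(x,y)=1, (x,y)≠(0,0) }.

translate: b→2 (≡-4 mod 6), so (3,-4,3)→(3,2,2)
flip: (3,2,2)→(2,-2,3)
translate: b→2 (≡-2 mod 4), so (2,-2,3)→(2,2,3)
reduced (well bottom): (2,2,3) with a≤c, −a<b≤a
well minimum |f| = |-2| = 2 (negative-definite)

2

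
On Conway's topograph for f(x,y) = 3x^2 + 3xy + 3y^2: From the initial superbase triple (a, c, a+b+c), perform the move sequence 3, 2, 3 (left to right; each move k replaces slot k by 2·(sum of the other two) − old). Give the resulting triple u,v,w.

start (3,3,9) = (f(1,0),f(0,1),f(1,1))
replace slot 3: 2·(3+3) − 9 = 3 → (3,3,3)
replace slot 2: 2·(3+3) − 3 = 9 → (3,9,3)
replace slot 3: 2·(3+9) − 3 = 21 → (3,9,21)

3,9,21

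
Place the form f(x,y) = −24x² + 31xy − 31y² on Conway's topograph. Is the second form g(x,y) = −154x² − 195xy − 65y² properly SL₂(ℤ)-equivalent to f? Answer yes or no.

D₁ = -2015, D₂ = -2015
f is negative-definite; reduce −f:
−f: translate: b→17 (≡-31 mod 48), so (24,-31,31)→(24,17,24)
−f: reduced (well bottom): (24,17,24) with a≤c, −a<b≤a
flip sign back: reduced form of f is (-24,-17,-24)
g is negative-definite; reduce −g:
−g: translate: b→-113 (≡195 mod 308), so (154,195,65)→(154,-113,24)
−g: flip: (154,-113,24)→(24,113,154)
−g: translate: b→17 (≡113 mod 48), so (24,113,154)→(24,17,24)
−g: reduced (well bottom): (24,17,24) with a≤c, −a<b≤a
flip sign back: reduced form of g is (-24,-17,-24)
reduced forms (-24, -17, -24) vs (-24, -17, -24) ⇒ equivalent

yes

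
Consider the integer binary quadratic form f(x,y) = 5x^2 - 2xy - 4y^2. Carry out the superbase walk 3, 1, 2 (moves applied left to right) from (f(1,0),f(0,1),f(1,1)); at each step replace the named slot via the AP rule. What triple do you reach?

start (5,-4,-1) = (f(1,0),f(0,1),f(1,1))
replace slot 3: 2·(5+(-4)) − (-1) = 3 → (5,-4,3)
replace slot 1: 2·((-4)+3) − 5 = -7 → (-7,-4,3)
replace slot 2: 2·((-7)+3) − (-4) = -4 → (-7,-4,3)

-7,-4,3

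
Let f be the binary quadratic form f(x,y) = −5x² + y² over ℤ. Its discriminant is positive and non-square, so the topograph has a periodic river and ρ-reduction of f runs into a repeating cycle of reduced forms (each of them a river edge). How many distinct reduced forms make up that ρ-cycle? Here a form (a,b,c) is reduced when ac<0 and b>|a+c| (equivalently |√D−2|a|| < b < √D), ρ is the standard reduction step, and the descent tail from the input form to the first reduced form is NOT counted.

D = 20, ⌊√D⌋ = 4
descent: ρ → (1,4,-1)  [lands on river]
river: ρ → (-1,4,1)
ρ-cycle length = 2 (tail of 1 descent step not counted)

2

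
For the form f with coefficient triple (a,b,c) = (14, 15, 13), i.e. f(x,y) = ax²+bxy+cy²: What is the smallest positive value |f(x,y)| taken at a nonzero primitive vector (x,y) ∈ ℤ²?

translate: b→-13 (≡15 mod 28), so (14,15,13)→(14,-13,12)
flip: (14,-13,12)→(12,13,14)
translate: b→-11 (≡13 mod 24), so (12,13,14)→(12,-11,13)
reduced (well bottom): (12,-11,13) with a≤c, −a<b≤a
well minimum = a = 12

12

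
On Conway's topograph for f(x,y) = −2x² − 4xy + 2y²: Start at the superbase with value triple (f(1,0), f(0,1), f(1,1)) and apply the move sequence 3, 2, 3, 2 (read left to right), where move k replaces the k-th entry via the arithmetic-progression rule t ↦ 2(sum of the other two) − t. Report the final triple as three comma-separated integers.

start (-2,2,-4) = (f(1,0),f(0,1),f(1,1))
replace slot 3: 2·((-2)+2) − (-4) = 4 → (-2,2,4)
replace slot 2: 2·((-2)+4) − 2 = 2 → (-2,2,4)
replace slot 3: 2·((-2)+2) − 4 = -4 → (-2,2,-4)
replace slot 2: 2·((-2)+(-4)) − 2 = -14 → (-2,-14,-4)

-2,-14,-4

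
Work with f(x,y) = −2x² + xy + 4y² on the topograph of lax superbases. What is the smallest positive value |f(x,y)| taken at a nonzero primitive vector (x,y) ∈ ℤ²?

descent: ρ → (4,-1,-2)
descent: ρ → (-2,5,1)  [lands on river]
river: ρ → (1,5,-2)
river: ρ → (-2,3,3)
river: ρ → (3,3,-2)
closes: descent 2, river 4
min |a| on river = 1

1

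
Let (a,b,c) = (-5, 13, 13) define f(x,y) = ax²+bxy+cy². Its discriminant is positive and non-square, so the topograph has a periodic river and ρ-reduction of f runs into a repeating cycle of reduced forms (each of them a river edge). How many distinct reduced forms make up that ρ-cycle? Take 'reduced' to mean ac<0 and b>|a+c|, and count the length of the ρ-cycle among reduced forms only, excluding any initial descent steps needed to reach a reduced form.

D = 429, ⌊√D⌋ = 20
river: ρ → (13,13,-5)
river: ρ → (-5,17,7)
river: ρ → (7,11,-11)
river: ρ → (-11,11,7)
river: ρ → (7,17,-5)
river: ρ → (-5,13,13)
ρ-cycle length = 6 (tail of 0 descent steps not counted)

6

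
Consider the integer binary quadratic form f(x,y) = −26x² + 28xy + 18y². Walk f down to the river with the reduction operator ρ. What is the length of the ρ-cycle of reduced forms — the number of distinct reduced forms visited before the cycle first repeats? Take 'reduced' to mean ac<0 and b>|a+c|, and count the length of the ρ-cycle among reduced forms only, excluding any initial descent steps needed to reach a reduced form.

D = 2656, ⌊√D⌋ = 51
river: ρ → (18,44,-10)
river: ρ → (-10,36,34)
river: ρ → (34,32,-12)
river: ρ → (-12,40,22)
river: ρ → (22,48,-4)
river: ρ → (-4,48,22)
river: ρ → (22,40,-12)
river: ρ → (-12,32,34)
river: ρ → (34,36,-10)
river: ρ → (-10,44,18)
river: ρ → (18,28,-26)
river: ρ → (-26,24,20)
river: ρ → (20,16,-30)
river: ρ → (-30,44,6)
river: ρ → (6,40,-44)
river: ρ → (-44,48,2)
river: ρ → (2,48,-44)
river: ρ → (-44,40,6)
river: ρ → (6,44,-30)
river: ρ → (-30,16,20)
river: ρ → (20,24,-26)
river: ρ → (-26,28,18)
ρ-cycle length = 22 (tail of 0 descent steps not counted)

22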